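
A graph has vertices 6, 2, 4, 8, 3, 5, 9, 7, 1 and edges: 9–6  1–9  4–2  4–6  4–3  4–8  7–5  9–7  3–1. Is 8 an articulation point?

No

Deleting 8 leaves 1 component (was 1), so 8 is not a cut vertex.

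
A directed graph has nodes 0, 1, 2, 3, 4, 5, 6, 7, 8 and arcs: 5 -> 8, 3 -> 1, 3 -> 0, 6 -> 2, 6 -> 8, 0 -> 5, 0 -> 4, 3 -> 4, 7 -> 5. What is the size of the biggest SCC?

{8} is an SCC by itself.
{6} is an SCC by itself.
{2} is an SCC by itself.
{4} is an SCC by itself.
{0} is an SCC by itself.
(and 4 more singleton SCCs)
The largest has 1 vertex.

1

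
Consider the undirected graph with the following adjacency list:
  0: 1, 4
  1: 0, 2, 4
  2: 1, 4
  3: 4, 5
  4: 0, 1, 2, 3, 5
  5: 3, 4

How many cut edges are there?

The edges on the cycle 4-5-3-4 are not bridges since each lies on that cycle.
Every edge lies on some cycle, so there are no bridges.

0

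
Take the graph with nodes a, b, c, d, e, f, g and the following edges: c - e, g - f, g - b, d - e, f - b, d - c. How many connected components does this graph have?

3

a is isolated — a component by itself.
Starting from c we can reach c, d, e. That is one component of size 3.
Starting from b we can reach b, f, g. That is one component of size 3.
Total: 3 components.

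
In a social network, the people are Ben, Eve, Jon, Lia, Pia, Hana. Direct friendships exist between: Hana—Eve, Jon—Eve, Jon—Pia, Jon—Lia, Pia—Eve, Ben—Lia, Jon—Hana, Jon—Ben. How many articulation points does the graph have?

1

Removing Jon increases the component count from 1 to 2, so Jon is a cut vertex.
By contrast removing Hana leaves 1 component; it is not a cut vertex. No other vertex is a cut vertex either.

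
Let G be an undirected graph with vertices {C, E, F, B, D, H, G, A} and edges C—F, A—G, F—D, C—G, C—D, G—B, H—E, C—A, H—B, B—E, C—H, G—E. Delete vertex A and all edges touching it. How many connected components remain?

With A gone, the remaining components are: {B, C, D, E, F, G, H}.
That is 1 component.

1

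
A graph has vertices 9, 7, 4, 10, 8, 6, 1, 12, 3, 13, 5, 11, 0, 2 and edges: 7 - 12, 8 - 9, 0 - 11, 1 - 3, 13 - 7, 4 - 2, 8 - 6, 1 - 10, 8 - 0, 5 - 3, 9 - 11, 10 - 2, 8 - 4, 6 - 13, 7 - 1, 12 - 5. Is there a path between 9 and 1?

Yes

From 9 we can reach 0, 1, 2, 3, 4, 5, 6, 7, 8, 9, 10, 11, 12, 13, which includes 1.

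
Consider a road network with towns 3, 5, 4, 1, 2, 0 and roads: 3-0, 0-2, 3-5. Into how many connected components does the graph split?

1 is isolated — a component by itself.
4 is isolated — a component by itself.
Starting from 0 we can reach 0, 2, 3, 5. That is one component of size 4.
Total: 3 components.

3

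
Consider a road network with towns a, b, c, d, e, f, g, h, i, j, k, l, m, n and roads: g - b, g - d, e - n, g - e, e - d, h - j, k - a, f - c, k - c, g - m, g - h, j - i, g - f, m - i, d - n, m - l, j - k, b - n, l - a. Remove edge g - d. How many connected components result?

1

g and d are still connected via g-e-d, so the component count stays at 1.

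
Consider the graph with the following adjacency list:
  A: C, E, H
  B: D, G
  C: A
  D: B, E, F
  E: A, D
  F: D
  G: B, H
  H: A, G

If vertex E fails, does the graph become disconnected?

Deleting E leaves 1 component (was 1) (its neighbors A, D remain connected to each other), so E is not a cut vertex.

No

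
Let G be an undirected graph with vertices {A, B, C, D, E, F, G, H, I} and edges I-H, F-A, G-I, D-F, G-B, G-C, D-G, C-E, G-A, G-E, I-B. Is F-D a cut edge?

No

After removing F-D, the path F-A-G-D still connects them, so the edge is not a bridge.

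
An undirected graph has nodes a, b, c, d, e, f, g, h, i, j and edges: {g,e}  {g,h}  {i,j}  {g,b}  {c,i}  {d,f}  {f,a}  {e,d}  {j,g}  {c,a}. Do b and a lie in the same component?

Yes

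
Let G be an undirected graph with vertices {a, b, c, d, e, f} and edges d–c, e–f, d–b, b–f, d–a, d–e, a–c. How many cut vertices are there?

1

Removing d increases the component count from 1 to 2, so d is a cut vertex.
By contrast removing e leaves 1 component; it is not a cut vertex. No other vertex is a cut vertex either.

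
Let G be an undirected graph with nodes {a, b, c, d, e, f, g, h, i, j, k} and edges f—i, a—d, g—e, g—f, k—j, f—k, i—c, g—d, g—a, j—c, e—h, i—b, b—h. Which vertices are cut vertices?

Removing g increases the component count from 1 to 2, so g is a cut vertex.
By contrast removing f leaves 1 component; it is not a cut vertex. No other vertex is a cut vertex either.

g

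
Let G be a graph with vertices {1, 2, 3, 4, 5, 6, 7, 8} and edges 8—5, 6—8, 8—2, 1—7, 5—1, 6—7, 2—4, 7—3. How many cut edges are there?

3

The edges on the cycle 6-8-5-1-7-6 are not bridges since each lies on that cycle.
But removing 8—2 disconnects 8 from 2; removing 7—3 disconnects 7 from 3; removing 2—4 disconnects 2 from 4 — these are bridges.
That makes 3 bridges.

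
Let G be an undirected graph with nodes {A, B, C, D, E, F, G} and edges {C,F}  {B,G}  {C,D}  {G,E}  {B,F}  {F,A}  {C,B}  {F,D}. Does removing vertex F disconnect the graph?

Deleting F raises the number of components from 1 to 2, so F is a cut vertex.

Yes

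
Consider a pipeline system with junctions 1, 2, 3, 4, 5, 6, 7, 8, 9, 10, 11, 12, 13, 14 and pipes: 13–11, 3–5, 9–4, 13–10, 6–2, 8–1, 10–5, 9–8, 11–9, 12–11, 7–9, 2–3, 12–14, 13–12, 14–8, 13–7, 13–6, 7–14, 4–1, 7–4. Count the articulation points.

Removing 13 increases the component count from 1 to 2, so 13 is a cut vertex.
By contrast removing 2 leaves 1 component; it is not a cut vertex. No other vertex is a cut vertex either.

1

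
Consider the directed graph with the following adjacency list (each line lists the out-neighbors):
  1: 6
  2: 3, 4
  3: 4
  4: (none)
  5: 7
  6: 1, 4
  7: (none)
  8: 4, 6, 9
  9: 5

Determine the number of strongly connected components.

{1, 6} are all mutually reachable — one SCC of size 2.
{3} is an SCC by itself.
{4} is an SCC by itself.
{7} is an SCC by itself.
{5} is an SCC by itself.
(and 3 more singleton SCCs)
That gives 8 strongly connected components.

8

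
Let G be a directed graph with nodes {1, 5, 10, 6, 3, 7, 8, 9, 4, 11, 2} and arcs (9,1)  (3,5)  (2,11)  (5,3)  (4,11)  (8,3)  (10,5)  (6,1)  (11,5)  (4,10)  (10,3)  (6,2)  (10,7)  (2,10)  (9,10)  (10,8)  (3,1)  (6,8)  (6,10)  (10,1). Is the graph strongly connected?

No

There is no directed path from 10 to 9, so the graph is not strongly connected.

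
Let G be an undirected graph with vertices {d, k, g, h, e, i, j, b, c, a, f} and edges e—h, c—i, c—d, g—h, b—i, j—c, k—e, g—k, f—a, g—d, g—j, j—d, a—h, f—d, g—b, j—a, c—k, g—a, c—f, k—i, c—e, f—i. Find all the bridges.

The edges on the cycle j-c-f-d-j are not bridges since each lies on that cycle.
Every edge lies on some cycle, so there are no bridges.

none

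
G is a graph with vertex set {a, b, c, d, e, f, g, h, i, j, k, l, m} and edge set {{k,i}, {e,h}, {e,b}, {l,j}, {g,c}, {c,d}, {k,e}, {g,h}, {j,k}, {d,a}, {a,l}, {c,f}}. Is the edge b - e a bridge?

Yes

Removing b - e leaves no path between b and e: the component count goes from 2 to 3. So it is a bridge.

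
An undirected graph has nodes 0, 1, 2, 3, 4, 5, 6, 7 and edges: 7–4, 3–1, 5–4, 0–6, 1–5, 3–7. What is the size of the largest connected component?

5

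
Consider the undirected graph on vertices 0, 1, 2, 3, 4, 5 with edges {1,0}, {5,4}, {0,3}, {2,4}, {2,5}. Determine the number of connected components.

2

Starting from 0 we can reach 0, 1, 3. That is one component of size 3.
Starting from 2 we can reach 2, 4, 5. That is one component of size 3.
Total: 2 components.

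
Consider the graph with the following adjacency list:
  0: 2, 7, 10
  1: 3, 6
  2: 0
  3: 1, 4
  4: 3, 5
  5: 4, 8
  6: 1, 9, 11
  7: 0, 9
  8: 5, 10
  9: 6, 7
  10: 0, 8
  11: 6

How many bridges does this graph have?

The edges on the cycle 9-7-0-10-8-5-4-3-1-6-9 are not bridges since each lies on that cycle.
But removing 6-11 disconnects 6 from 11; removing 0-2 disconnects 0 from 2 — these are bridges.
That makes 2 bridges.

2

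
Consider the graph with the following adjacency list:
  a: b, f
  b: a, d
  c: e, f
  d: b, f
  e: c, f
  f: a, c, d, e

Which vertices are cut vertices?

f

Removing f increases the component count from 1 to 2, so f is a cut vertex.
By contrast removing e leaves 1 component; it is not a cut vertex. No other vertex is a cut vertex either.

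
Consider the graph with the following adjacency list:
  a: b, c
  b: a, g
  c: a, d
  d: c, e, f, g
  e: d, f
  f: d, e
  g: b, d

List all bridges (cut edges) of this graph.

none

The edges on the cycle d-f-e-d are not bridges since each lies on that cycle.
Every edge lies on some cycle, so there are no bridges.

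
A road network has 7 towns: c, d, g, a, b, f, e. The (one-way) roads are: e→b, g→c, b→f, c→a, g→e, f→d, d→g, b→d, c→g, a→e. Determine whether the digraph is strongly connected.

From a we can reach every vertex (a, b, c, d, e, f, g), and every vertex can reach a (a, b, c, d, e, f, g). So the whole graph is one strongly connected component.

Yes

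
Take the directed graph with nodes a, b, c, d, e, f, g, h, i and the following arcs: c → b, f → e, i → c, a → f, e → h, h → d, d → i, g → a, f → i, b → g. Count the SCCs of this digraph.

{a, b, c, d, e, f, g, h, i} are all mutually reachable — one SCC of size 9.
That gives 1 strongly connected component.

1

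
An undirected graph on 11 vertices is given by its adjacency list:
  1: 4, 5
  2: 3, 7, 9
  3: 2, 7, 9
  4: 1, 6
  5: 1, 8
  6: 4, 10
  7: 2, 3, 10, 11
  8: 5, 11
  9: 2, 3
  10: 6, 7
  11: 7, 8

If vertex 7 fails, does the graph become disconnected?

Yes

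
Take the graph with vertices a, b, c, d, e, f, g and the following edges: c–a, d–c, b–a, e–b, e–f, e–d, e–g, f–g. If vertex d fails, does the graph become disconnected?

No

Deleting d leaves 1 component (was 1) (its neighbors c, e remain connected to each other), so d is not a cut vertex.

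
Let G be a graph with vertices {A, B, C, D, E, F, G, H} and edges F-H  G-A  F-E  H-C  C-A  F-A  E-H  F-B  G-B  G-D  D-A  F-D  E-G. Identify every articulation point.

none

Removing B, for instance, still leaves 1 component. No single vertex removal increases the component count — the graph has no articulation points.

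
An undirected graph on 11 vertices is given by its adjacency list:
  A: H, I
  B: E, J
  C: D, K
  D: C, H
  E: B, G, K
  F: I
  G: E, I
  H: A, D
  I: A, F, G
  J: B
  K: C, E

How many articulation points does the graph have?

Removing B increases the component count from 1 to 2, so B is a cut vertex.
Removing E increases the component count from 1 to 2, so E is a cut vertex.
Removing I increases the component count from 1 to 2, so I is a cut vertex.
By contrast removing H leaves 1 component; it is not a cut vertex. No other vertex is a cut vertex either.

3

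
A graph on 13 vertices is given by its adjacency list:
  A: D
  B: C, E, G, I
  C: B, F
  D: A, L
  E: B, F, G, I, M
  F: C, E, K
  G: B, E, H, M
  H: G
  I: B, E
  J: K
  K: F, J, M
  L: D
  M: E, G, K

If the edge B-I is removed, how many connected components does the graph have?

B and I are still connected via B-E-I, so the component count stays at 2.

2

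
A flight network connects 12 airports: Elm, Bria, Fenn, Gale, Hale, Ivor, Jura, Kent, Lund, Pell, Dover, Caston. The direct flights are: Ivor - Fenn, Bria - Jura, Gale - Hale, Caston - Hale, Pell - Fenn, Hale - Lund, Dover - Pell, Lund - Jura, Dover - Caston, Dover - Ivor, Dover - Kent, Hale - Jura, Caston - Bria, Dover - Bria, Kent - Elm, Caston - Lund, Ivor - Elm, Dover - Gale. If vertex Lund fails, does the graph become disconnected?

No

Deleting Lund leaves 1 component (was 1) (its neighbors Hale, Jura, Caston remain connected to each other), so Lund is not a cut vertex.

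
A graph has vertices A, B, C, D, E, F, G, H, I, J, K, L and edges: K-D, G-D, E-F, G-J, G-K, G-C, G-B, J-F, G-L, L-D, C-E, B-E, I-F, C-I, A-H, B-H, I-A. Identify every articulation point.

Removing G increases the component count from 1 to 2, so G is a cut vertex.
By contrast removing K leaves 1 component; it is not a cut vertex. No other vertex is a cut vertex either.

G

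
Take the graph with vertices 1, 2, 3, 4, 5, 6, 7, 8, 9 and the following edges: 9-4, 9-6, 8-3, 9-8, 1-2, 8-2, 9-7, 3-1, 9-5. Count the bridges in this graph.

The edges on the cycle 8-3-1-2-8 are not bridges since each lies on that cycle.
But removing 8-9 disconnects 8 from 9; removing 9-5 disconnects 9 from 5; removing 7-9 disconnects 7 from 9; removing 9-4 disconnects 9 from 4 — these are bridges.
In total 5 edges are bridges.

5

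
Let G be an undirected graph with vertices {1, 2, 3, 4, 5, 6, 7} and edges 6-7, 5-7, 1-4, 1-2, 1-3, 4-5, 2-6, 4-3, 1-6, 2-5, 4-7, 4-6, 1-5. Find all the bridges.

The edges on the cycle 4-5-7-4 are not bridges since each lies on that cycle.
Every edge lies on some cycle, so there are no bridges.

none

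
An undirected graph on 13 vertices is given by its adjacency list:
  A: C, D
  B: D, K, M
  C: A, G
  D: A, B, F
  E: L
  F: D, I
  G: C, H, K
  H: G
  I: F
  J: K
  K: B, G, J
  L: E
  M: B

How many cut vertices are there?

Removing B increases the component count from 2 to 3, so B is a cut vertex.
Removing D increases the component count from 2 to 3, so D is a cut vertex.
Removing F increases the component count from 2 to 3, so F is a cut vertex.
Likewise G, K are cut vertices.
By contrast removing H leaves 2 components; it is not a cut vertex. No other vertex is a cut vertex either.

5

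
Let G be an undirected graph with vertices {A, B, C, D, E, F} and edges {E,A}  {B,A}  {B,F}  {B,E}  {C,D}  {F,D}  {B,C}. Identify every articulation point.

Removing B increases the component count from 1 to 2, so B is a cut vertex.
By contrast removing D leaves 1 component; it is not a cut vertex. No other vertex is a cut vertex either.

B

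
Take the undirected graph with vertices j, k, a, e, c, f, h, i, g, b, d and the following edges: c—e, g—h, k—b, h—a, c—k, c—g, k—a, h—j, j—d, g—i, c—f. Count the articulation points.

Removing c increases the component count from 1 to 3, so c is a cut vertex.
Removing g increases the component count from 1 to 2, so g is a cut vertex.
Removing h increases the component count from 1 to 2, so h is a cut vertex.
Likewise j, k are cut vertices.
By contrast removing e leaves 1 component; it is not a cut vertex. No other vertex is a cut vertex either.

5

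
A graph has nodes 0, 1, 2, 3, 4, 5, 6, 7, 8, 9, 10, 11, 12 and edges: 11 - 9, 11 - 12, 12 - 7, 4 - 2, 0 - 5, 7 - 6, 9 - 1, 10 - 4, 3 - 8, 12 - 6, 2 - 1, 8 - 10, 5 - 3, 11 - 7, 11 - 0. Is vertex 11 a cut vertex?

Deleting 11 raises the number of components from 1 to 2, so 11 is a cut vertex.

Yes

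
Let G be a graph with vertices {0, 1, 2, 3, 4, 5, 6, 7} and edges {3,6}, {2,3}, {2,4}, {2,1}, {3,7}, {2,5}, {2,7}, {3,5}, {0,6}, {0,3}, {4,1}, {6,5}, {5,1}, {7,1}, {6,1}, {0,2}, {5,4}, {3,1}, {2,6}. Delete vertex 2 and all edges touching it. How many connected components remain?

With 2 gone, the remaining components are: {0, 1, 3, 4, 5, 6, 7}.
That is 1 component.

1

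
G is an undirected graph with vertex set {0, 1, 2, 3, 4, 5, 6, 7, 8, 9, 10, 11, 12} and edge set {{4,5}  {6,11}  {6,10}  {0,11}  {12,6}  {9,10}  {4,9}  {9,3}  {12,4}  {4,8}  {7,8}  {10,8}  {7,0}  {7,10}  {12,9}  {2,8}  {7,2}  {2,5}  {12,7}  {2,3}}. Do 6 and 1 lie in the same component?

The component containing 6 is {0, 2, 3, 4, 5, 6, 7, 8, 9, 10, 11, 12}, and 1 is not in it.

No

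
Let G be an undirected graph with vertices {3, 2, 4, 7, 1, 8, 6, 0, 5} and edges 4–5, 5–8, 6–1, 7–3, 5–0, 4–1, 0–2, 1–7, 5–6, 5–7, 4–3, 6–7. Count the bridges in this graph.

3

The edges on the cycle 4-5-6-1-4 are not bridges since each lies on that cycle.
But removing 2–0 disconnects 2 from 0; removing 5–0 disconnects 5 from 0; removing 5–8 disconnects 5 from 8 — these are bridges.
That makes 3 bridges.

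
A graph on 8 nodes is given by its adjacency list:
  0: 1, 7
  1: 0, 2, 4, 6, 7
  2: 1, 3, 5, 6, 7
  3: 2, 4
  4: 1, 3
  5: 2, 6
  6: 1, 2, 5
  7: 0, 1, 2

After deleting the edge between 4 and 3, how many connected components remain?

1

4 and 3 are still connected via 4-1-2-3, so the component count stays at 1.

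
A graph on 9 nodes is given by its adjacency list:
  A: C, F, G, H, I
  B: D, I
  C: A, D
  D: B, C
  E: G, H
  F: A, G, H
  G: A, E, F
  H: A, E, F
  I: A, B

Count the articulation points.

1

Removing A increases the component count from 1 to 2, so A is a cut vertex.
By contrast removing B leaves 1 component; it is not a cut vertex. No other vertex is a cut vertex either.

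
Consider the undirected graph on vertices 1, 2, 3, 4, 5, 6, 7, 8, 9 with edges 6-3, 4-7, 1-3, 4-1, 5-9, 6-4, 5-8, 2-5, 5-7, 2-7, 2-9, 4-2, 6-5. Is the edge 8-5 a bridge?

Removing 8-5 leaves no path between 8 and 5: the component count goes from 1 to 2. So it is a bridge.

Yes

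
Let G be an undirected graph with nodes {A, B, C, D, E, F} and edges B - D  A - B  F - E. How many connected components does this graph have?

3

C is isolated — a component by itself.
Starting from E we can reach E, F. That is one component of size 2.
Starting from A we can reach A, B, D. That is one component of size 3.
Total: 3 components.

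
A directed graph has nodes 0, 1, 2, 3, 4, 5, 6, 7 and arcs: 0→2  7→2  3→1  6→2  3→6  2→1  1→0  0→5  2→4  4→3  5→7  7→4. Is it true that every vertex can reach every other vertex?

From 6 we can reach every vertex (0, 1, 2, 3, 4, 5, 6, 7), and every vertex can reach 6 (0, 1, 2, 3, 4, 5, 6, 7). So the whole graph is one strongly connected component.

Yes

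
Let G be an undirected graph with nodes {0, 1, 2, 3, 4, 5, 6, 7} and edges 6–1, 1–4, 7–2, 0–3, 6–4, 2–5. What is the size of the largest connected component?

3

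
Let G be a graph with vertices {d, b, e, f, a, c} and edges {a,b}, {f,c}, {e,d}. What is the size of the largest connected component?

2

Starting from c we can reach c, f. That is one component of size 2.
Starting from a we can reach a, b. That is one component of size 2.
Starting from d we can reach d, e. That is one component of size 2.
The largest has 2 vertices.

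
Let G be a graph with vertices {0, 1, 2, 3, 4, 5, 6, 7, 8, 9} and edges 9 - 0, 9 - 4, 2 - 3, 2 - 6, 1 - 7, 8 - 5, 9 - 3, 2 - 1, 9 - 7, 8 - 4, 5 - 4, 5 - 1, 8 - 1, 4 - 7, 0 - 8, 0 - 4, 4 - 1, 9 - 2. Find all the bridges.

The edges on the cycle 9-2-1-8-0-9 are not bridges since each lies on that cycle.
But removing 6 - 2 disconnects 6 from 2 — this is a bridge.

2-6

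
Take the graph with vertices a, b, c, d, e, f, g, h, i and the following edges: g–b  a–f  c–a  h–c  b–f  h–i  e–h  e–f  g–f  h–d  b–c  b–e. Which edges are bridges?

d-h, h-i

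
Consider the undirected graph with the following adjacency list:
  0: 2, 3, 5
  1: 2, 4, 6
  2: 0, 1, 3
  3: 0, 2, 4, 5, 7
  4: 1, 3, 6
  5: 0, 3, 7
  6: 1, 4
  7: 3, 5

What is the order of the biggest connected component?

Starting from 0 we can reach 0, 1, 2, 3, 4, 5, 6, 7. That is one component of size 8.
The largest has 8 vertices.

8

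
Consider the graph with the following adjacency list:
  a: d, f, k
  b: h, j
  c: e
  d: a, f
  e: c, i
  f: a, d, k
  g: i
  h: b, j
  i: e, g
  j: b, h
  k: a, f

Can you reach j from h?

Yes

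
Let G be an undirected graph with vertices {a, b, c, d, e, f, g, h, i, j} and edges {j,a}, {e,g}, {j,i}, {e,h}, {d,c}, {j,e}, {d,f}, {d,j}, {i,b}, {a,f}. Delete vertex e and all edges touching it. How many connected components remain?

3

With e gone, the remaining components are: {g}; {h}; {a, b, c, d, f, i, j}.
That is 3 components.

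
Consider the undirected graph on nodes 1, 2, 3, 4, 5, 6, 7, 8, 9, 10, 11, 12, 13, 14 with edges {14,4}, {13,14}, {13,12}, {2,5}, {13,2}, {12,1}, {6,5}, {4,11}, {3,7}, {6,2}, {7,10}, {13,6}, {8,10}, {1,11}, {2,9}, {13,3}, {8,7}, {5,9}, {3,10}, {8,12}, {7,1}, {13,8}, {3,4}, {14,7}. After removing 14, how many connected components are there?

With 14 gone, the remaining components are: {1, 2, 3, 4, 5, 6, 7, 8, 9, 10, 11, 12, 13}.
That is 1 component.

1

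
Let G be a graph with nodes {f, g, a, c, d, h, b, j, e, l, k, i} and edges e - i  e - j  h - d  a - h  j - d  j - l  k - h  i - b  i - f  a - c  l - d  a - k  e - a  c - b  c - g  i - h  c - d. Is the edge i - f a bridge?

Yes

Removing i - f leaves no path between i and f: the component count goes from 1 to 2. So it is a bridge.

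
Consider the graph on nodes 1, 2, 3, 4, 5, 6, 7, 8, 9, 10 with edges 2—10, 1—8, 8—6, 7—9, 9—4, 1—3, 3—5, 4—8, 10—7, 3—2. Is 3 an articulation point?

Yes

Deleting 3 raises the number of components from 1 to 2, so 3 is a cut vertex.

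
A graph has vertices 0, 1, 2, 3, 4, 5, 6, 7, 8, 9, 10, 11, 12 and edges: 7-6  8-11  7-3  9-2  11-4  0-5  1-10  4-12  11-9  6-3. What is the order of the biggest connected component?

6

Starting from 0 we can reach 0, 5. That is one component of size 2.
Starting from 1 we can reach 1, 10. That is one component of size 2.
Starting from 3 we can reach 3, 6, 7. That is one component of size 3.
Starting from 2 we can reach 2, 4, 8, 9, 11, 12. That is one component of size 6.
The largest has 6 vertices.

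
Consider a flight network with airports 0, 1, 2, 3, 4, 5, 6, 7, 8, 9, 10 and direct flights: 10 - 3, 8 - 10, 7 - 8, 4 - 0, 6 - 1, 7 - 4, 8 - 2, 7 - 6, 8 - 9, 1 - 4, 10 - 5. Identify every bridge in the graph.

0-4, 10-3, 10-5, 10-8, 2-8, 7-8, 8-9

The edges on the cycle 7-6-1-4-7 are not bridges since each lies on that cycle.
But removing 8 - 9 disconnects 8 from 9; removing 8 - 10 disconnects 8 from 10; removing 3 - 10 disconnects 3 from 10; removing 5 - 10 disconnects 5 from 10 — these are bridges.
In total 7 edges are bridges.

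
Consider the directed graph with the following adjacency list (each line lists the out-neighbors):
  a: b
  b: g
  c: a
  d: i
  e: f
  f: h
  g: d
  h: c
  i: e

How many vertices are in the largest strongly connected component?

9

{a, b, c, d, e, f, g, h, i} are all mutually reachable — one SCC of size 9.
The largest has 9 vertices.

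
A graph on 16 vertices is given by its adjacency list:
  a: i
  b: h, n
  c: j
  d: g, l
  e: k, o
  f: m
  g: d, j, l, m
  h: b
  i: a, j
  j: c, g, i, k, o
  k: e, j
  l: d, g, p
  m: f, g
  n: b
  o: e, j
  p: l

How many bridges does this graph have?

The edges on the cycle g-l-d-g are not bridges since each lies on that cycle.
But removing j-g disconnects j from g; removing a-i disconnects a from i; removing n-b disconnects n from b; removing j-c disconnects j from c — these are bridges.
In total 9 edges are bridges.

9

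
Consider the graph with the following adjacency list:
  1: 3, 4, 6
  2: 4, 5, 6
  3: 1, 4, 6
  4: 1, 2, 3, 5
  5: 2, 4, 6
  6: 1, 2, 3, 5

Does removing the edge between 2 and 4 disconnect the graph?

No

After removing 2-4, the path 2-5-4 still connects them, so the edge is not a bridge.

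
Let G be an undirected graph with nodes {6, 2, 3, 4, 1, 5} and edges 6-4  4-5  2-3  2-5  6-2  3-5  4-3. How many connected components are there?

2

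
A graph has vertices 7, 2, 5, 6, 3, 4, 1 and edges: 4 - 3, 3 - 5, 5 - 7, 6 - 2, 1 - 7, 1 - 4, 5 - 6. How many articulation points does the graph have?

Removing 5 increases the component count from 1 to 2, so 5 is a cut vertex.
Removing 6 increases the component count from 1 to 2, so 6 is a cut vertex.
By contrast removing 2 leaves 1 component; it is not a cut vertex. No other vertex is a cut vertex either.

2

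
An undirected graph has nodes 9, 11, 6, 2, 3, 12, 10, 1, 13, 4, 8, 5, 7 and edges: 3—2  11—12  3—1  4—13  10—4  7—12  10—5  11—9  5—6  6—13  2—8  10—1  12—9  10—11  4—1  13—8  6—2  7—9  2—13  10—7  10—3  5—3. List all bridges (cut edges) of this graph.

The edges on the cycle 7-12-9-7 are not bridges since each lies on that cycle.
Every edge lies on some cycle, so there are no bridges.

none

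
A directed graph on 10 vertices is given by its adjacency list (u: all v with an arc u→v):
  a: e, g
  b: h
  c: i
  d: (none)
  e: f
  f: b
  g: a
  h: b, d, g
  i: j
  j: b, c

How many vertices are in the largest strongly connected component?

6

{a, b, e, f, g, h} are all mutually reachable — one SCC of size 6.
{c, i, j} are all mutually reachable — one SCC of size 3.
{d} is an SCC by itself.
The largest has 6 vertices.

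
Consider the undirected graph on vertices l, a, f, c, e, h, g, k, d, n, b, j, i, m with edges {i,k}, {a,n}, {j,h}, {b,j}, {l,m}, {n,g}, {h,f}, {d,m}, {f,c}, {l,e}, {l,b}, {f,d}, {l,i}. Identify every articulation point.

Removing f increases the component count from 2 to 3, so f is a cut vertex.
Removing i increases the component count from 2 to 3, so i is a cut vertex.
Removing l increases the component count from 2 to 4, so l is a cut vertex.
Likewise n is a cut vertex.
By contrast removing d leaves 2 components; it is not a cut vertex. No other vertex is a cut vertex either.

f, i, l, n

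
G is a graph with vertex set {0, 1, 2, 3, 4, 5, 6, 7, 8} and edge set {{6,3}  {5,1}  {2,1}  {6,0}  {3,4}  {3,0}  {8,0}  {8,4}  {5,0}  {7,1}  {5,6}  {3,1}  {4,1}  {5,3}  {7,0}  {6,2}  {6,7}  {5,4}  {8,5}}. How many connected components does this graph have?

1

Starting from 0 we can reach 0, 1, 2, 3, 4, 5, 6, 7, 8. That is one component of size 9.
Total: 1 component.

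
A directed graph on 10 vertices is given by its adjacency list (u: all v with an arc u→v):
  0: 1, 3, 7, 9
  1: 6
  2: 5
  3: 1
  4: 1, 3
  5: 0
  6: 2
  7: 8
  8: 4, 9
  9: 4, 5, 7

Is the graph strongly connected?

Yes

From 3 we can reach every vertex (0, 1, 2, 3, 4, 5, 6, 7, 8, 9), and every vertex can reach 3 (0, 1, 2, 3, 4, 5, 6, 7, 8, 9). So the whole graph is one strongly connected component.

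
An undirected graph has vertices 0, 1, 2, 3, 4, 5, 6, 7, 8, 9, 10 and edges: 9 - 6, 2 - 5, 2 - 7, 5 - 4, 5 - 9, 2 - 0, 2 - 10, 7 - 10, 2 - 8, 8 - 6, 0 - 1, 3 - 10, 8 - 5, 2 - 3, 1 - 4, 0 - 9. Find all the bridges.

none

The edges on the cycle 2-0-1-4-5-2 are not bridges since each lies on that cycle.
Every edge lies on some cycle, so there are no bridges.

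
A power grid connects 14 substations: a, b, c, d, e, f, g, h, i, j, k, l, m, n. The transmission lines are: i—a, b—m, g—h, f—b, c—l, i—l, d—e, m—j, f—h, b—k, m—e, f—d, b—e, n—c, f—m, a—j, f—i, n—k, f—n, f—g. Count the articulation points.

1

Removing f increases the component count from 1 to 2, so f is a cut vertex.
By contrast removing c leaves 1 component; it is not a cut vertex. No other vertex is a cut vertex either.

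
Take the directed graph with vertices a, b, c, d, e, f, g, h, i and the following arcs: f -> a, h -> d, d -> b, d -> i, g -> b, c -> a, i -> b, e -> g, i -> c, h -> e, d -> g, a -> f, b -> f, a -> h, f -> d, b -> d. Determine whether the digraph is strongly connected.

Yes

From c we can reach every vertex (a, b, c, d, e, f, g, h, i), and every vertex can reach c (a, b, c, d, e, f, g, h, i). So the whole graph is one strongly connected component.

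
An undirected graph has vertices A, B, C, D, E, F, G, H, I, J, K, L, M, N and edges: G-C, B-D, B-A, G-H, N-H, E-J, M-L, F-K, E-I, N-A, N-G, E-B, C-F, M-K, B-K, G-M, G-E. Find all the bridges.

B-D, E-I, E-J, L-M

The edges on the cycle N-G-E-B-A-N are not bridges since each lies on that cycle.
But removing D-B disconnects D from B; removing E-J disconnects E from J; removing E-I disconnects E from I; removing L-M disconnects L from M — these are bridges.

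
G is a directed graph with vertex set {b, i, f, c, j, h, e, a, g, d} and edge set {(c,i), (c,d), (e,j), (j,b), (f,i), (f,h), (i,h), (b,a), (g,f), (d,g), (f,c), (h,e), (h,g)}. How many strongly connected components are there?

{c, d, f, g, h, i} are all mutually reachable — one SCC of size 6.
{j} is an SCC by itself.
{e} is an SCC by itself.
{b} is an SCC by itself.
{a} is an SCC by itself.
That gives 5 strongly connected components.

5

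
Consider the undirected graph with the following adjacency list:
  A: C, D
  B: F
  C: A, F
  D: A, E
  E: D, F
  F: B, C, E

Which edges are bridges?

The edges on the cycle D-E-F-C-A-D are not bridges since each lies on that cycle.
But removing F-B disconnects F from B — this is a bridge.

B-F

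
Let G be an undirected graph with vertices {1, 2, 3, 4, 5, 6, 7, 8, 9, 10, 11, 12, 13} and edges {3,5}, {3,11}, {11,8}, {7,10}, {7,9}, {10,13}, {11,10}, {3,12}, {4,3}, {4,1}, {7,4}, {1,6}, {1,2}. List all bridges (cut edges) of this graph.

The edges on the cycle 7-4-3-11-10-7 are not bridges since each lies on that cycle.
But removing 13 - 10 disconnects 13 from 10; removing 3 - 12 disconnects 3 from 12; removing 11 - 8 disconnects 11 from 8; removing 4 - 1 disconnects 4 from 1 — these are bridges.
In total 8 edges are bridges.

1-2, 1-4, 1-6, 10-13, 11-8, 12-3, 3-5, 7-9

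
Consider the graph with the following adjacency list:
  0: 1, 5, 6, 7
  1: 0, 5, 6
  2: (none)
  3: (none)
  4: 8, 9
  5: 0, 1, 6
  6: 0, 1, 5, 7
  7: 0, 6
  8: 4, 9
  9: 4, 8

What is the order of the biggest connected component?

2 is isolated — a component by itself.
3 is isolated — a component by itself.
Starting from 4 we can reach 4, 8, 9. That is one component of size 3.
Starting from 0 we can reach 0, 1, 5, 6, 7. That is one component of size 5.
The largest has 5 vertices.

5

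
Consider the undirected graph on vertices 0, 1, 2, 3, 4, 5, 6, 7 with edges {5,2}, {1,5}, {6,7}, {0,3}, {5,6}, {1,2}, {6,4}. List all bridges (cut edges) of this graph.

0-3, 4-6, 5-6, 6-7

The edges on the cycle 1-5-2-1 are not bridges since each lies on that cycle.
But removing 6–7 disconnects 6 from 7; removing 0–3 disconnects 0 from 3; removing 5–6 disconnects 5 from 6; removing 6–4 disconnects 6 from 4 — these are bridges.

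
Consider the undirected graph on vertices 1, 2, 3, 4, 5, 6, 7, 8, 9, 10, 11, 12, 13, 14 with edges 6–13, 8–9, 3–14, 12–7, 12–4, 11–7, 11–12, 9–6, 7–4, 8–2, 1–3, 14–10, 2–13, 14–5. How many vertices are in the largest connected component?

5

Starting from 4 we can reach 4, 7, 11, 12. That is one component of size 4.
Starting from 2 we can reach 2, 6, 8, 9, 13. That is one component of size 5.
Starting from 1 we can reach 1, 3, 5, 10, 14. That is one component of size 5.
The largest has 5 vertices.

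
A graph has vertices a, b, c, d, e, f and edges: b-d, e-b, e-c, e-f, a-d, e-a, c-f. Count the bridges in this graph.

The edges on the cycle e-c-f-e are not bridges since each lies on that cycle.
Every edge lies on some cycle, so there are no bridges.

0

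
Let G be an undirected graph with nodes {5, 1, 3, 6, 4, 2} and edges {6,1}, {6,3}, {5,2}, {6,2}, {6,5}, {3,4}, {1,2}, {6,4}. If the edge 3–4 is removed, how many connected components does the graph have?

1

3 and 4 are still connected via 3-6-4, so the component count stays at 1.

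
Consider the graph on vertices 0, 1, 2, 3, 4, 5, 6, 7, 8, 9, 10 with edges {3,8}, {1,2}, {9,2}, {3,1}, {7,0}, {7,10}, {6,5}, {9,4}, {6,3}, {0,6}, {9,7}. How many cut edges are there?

4

The edges on the cycle 9-7-0-6-3-1-2-9 are not bridges since each lies on that cycle.
But removing 9-4 disconnects 9 from 4; removing 7-10 disconnects 7 from 10; removing 5-6 disconnects 5 from 6; removing 8-3 disconnects 8 from 3 — these are bridges.
That makes 4 bridges.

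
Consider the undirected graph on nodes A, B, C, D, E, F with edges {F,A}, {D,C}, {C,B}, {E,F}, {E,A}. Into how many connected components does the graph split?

2

Starting from B we can reach B, C, D. That is one component of size 3.
Starting from A we can reach A, E, F. That is one component of size 3.
Total: 2 components.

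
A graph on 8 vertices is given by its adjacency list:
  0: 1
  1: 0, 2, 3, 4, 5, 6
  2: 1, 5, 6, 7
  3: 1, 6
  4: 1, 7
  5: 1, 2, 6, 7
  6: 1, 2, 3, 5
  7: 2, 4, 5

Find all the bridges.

0-1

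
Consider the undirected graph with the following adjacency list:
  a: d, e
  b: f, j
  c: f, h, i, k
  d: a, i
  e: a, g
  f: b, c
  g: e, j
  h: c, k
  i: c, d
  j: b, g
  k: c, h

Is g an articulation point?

No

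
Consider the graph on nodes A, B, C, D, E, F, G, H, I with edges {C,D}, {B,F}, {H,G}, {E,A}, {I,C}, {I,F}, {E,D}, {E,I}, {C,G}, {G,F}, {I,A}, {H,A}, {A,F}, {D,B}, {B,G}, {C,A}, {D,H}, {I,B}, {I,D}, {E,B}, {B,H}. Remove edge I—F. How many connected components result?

1

I and F are still connected via I-B-F, so the component count stays at 1.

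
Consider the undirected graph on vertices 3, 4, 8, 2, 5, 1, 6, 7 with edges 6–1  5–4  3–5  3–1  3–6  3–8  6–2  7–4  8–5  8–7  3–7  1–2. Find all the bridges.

The edges on the cycle 3-8-7-3 are not bridges since each lies on that cycle.
Every edge lies on some cycle, so there are no bridges.

none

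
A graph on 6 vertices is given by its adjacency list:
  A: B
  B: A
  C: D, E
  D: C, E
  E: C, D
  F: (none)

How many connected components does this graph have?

3

F is isolated — a component by itself.
Starting from A we can reach A, B. That is one component of size 2.
Starting from C we can reach C, D, E. That is one component of size 3.
Total: 3 components.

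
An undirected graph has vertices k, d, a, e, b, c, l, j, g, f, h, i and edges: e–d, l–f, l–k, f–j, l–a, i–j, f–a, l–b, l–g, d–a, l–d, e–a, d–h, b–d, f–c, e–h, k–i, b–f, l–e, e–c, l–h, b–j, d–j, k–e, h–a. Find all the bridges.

g-l

The edges on the cycle l-k-e-h-d-b-l are not bridges since each lies on that cycle.
But removing g–l disconnects g from l — this is a bridge.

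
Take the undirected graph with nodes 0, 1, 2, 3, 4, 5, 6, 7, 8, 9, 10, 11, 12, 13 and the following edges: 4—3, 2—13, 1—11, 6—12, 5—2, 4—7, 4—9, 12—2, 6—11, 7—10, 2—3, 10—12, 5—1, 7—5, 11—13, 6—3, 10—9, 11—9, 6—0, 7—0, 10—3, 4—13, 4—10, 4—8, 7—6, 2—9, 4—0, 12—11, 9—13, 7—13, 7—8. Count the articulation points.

0

Removing 2, for instance, still leaves 1 component. No single vertex removal increases the component count — the graph has no articulation points.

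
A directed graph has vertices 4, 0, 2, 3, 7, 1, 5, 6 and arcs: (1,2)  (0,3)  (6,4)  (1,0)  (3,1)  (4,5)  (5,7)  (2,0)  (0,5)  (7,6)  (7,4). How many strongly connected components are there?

{4, 5, 6, 7} are all mutually reachable — one SCC of size 4.
{0, 1, 2, 3} are all mutually reachable — one SCC of size 4.
That gives 2 strongly connected components.

2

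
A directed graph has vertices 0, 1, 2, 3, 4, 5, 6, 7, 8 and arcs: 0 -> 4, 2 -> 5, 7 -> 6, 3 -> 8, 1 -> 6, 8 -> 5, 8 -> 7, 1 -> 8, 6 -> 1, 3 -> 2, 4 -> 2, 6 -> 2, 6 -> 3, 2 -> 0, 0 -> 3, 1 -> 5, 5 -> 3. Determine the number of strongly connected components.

{0, 1, 2, 3, 4, 5, 6, 7, 8} are all mutually reachable — one SCC of size 9.
That gives 1 strongly connected component.

1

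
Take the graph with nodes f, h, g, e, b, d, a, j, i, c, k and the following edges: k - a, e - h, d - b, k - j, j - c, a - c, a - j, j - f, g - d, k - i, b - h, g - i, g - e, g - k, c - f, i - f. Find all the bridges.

The edges on the cycle k-a-c-j-k are not bridges since each lies on that cycle.
Every edge lies on some cycle, so there are no bridges.

none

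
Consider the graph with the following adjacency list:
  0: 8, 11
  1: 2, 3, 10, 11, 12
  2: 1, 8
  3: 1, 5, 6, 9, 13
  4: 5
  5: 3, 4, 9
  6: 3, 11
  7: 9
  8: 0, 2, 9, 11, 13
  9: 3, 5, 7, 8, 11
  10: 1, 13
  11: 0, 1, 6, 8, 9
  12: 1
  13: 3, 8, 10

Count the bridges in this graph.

3

The edges on the cycle 9-3-1-2-8-9 are not bridges since each lies on that cycle.
But removing 1-12 disconnects 1 from 12; removing 9-7 disconnects 9 from 7; removing 5-4 disconnects 5 from 4 — these are bridges.
That makes 3 bridges.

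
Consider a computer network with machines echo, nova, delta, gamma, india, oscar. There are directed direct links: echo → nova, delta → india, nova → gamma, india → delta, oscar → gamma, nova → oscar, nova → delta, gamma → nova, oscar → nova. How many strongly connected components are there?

3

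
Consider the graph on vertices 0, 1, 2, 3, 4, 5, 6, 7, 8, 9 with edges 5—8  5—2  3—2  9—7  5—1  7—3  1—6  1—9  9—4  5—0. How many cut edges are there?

The edges on the cycle 5-1-9-7-3-2-5 are not bridges since each lies on that cycle.
But removing 4—9 disconnects 4 from 9; removing 1—6 disconnects 1 from 6; removing 5—8 disconnects 5 from 8; removing 5—0 disconnects 5 from 0 — these are bridges.
That makes 4 bridges.

4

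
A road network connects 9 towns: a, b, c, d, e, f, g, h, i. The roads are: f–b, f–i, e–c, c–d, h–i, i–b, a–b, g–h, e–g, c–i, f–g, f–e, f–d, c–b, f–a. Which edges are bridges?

none

The edges on the cycle f-e-c-d-f are not bridges since each lies on that cycle.
Every edge lies on some cycle, so there are no bridges.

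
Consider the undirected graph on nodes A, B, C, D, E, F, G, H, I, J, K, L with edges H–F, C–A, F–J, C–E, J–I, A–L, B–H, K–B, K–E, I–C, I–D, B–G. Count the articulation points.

Removing A increases the component count from 1 to 2, so A is a cut vertex.
Removing B increases the component count from 1 to 2, so B is a cut vertex.
Removing C increases the component count from 1 to 2, so C is a cut vertex.
Likewise I is a cut vertex.
By contrast removing L leaves 1 component; it is not a cut vertex. No other vertex is a cut vertex either.

4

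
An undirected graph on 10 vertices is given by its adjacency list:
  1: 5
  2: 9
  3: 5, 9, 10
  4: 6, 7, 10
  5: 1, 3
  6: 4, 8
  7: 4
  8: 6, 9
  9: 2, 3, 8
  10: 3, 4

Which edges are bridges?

1-5, 2-9, 3-5, 4-7

The edges on the cycle 8-6-4-10-3-9-8 are not bridges since each lies on that cycle.
But removing 2-9 disconnects 2 from 9; removing 3-5 disconnects 3 from 5; removing 1-5 disconnects 1 from 5; removing 4-7 disconnects 4 from 7 — these are bridges.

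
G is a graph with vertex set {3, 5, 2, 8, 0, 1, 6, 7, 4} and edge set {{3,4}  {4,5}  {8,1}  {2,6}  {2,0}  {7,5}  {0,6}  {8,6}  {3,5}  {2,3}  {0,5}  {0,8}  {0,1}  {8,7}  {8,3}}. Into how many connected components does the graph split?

1

Starting from 0 we can reach 0, 1, 2, 3, 4, 5, 6, 7, 8. That is one component of size 9.
Total: 1 component.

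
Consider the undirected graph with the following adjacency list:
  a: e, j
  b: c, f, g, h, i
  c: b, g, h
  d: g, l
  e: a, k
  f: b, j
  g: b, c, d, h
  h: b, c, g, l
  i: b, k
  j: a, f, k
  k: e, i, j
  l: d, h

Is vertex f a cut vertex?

Deleting f leaves 1 component (was 1) (its neighbors b, j remain connected to each other), so f is not a cut vertex.

No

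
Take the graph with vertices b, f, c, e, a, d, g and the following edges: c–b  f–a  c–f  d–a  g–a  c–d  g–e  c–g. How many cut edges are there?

The edges on the cycle c-d-a-f-c are not bridges since each lies on that cycle.
But removing e–g disconnects e from g; removing c–b disconnects c from b — these are bridges.
That makes 2 bridges.

2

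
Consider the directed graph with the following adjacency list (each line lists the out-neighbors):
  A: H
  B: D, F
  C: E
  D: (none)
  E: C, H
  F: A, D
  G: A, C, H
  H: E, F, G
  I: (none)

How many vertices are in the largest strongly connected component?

6

{A, C, E, F, G, H} are all mutually reachable — one SCC of size 6.
{D} is an SCC by itself.
{I} is an SCC by itself.
{B} is an SCC by itself.
The largest has 6 vertices.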